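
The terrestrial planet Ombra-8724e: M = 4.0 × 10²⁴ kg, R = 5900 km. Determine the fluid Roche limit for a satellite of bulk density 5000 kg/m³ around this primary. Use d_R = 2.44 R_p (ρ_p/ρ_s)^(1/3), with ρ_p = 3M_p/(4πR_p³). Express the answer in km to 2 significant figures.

14000 km

ρ_p = 3M_p/(4πR_p³) = 3 × (4.0 × 10²⁴) / (4π × (5.9 × 10⁶ m)³) = 4600 kg/m³
d_R = 2.44 × 5900 km × (4600/5000)^(1/3)
    = 14000 km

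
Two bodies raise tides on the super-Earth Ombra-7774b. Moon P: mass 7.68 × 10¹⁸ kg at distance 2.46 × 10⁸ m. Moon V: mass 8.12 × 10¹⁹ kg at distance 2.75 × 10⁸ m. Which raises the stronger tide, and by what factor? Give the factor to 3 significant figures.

Tidal acceleration ∝ M/d³, so compare M/d³ for each.
Moon P: (7.68 × 10¹⁸) / (2.46 × 10⁸)³ = 5.159 × 10⁻⁷
Moon V: (8.12 × 10¹⁹) / (2.75 × 10⁸)³ = 3.904 × 10⁻⁶
Ratio (larger/smaller) = 7.57

Moon V, by a factor of ≈ 7.57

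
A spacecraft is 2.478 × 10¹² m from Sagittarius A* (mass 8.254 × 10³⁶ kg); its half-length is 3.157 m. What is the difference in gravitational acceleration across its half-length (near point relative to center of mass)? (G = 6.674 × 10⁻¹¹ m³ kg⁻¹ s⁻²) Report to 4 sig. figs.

2.286 × 10⁻¹⁰ m/s²

The tidal stretch is the gradient of GM/d² times the body's extent r, hence the 1/d³ dependence.
Δg = 2GMr/d³
   = 2 × (6.674 × 10⁻¹¹) × (8.254 × 10³⁶) × (3.157) / (2.478 × 10¹²)³
   = 2.286 × 10⁻¹⁰ m/s²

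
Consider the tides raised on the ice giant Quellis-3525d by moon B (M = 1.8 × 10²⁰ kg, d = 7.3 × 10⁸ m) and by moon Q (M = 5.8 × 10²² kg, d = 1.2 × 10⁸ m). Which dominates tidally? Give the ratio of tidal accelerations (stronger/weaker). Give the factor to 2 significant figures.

Tidal stretch scales as M/d³; compute that for each body.
Moon B: (1.8 × 10²⁰) / (7.3 × 10⁸)³ = 4.627 × 10⁻⁷
Moon Q: (5.8 × 10²²) / (1.2 × 10⁸)³ = 3.356 × 10⁻²
Ratio (larger/smaller) = 73000

Moon Q, by a factor of ≈ 73000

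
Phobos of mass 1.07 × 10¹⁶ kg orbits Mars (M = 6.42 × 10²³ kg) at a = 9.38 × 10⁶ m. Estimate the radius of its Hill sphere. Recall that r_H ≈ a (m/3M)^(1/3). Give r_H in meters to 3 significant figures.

1.66 × 10⁴ m

r_H ≈ a (m/3M)^(1/3)
    = (9.38 × 10⁶) × (1.07 × 10¹⁶ / (3 × 6.42 × 10²³))^(1/3)
    = 1.66 × 10⁴ m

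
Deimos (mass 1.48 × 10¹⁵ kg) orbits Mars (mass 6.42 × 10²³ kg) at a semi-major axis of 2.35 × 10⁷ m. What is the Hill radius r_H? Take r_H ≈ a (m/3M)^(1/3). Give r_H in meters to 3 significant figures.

r_H ≈ a (m/3M)^(1/3)
    = (2.35 × 10⁷) × (1.48 × 10¹⁵ / (3 × 6.42 × 10²³))^(1/3)
    = 2.15 × 10⁴ m

2.15 × 10⁴ m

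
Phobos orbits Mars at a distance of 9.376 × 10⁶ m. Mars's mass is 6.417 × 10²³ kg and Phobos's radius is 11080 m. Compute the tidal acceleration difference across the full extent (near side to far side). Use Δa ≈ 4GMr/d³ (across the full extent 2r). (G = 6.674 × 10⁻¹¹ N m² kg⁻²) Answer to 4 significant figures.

Δg = 4GMr/d³
   = 4 × (6.674 × 10⁻¹¹) × (6.417 × 10²³) × (11080) / (9.376 × 10⁶)³
   = 2.303 × 10⁻³ m/s²

2.303 × 10⁻³ m/s²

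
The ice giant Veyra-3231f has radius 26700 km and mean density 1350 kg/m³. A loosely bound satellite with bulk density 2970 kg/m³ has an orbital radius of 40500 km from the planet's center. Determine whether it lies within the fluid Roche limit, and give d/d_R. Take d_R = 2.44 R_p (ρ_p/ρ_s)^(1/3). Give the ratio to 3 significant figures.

d_R = 2.44 × (26700 km) × (1350/2970)^(1/3) = 50090 km
d/d_R = (40500) / (50090) = 0.809
Since d/d_R < 1, the body is inside the Roche limit.

inside; d/d_R ≈ 0.809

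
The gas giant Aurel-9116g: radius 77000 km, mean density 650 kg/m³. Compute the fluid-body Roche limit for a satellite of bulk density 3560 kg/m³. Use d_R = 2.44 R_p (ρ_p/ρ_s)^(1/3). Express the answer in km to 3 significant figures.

1.07 × 10⁵ km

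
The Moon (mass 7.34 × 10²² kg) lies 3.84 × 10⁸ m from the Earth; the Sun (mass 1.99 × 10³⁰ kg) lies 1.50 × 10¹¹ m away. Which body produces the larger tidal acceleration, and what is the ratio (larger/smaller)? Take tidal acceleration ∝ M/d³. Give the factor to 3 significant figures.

The Moon, by a factor of ≈ 2.20

Tidal acceleration ∝ M/d³, so compare M/d³ for each.
The Moon: (7.34 × 10²²) / (3.84 × 10⁸)³ = 1.296 × 10⁻³
The Sun: (1.99 × 10³⁰) / (1.50 × 10¹¹)³ = 5.896 × 10⁻⁴
Ratio (larger/smaller) = 2.20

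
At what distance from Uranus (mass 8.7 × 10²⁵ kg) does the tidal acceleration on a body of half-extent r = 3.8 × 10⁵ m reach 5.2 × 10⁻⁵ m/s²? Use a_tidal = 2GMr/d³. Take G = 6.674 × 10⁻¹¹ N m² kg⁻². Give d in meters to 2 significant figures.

4.4 × 10⁸ m

2GMr/d³ = a_tidal  ⇒  d = (2GMr / a_tidal)^(1/3)
d = (2 × 6.674×10⁻¹¹ × (8.7 × 10²⁵) × (3.8 × 10⁵) / (5.2 × 10⁻⁵))^(1/3)
  = 4.4 × 10⁸ m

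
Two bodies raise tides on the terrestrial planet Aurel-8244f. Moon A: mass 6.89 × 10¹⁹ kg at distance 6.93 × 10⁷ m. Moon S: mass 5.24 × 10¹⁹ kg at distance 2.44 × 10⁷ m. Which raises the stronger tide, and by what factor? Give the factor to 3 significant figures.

Moon S, by a factor of ≈ 17.4

Compare M/d³ for the two perturbers:
Moon A: (6.89 × 10¹⁹) / (6.93 × 10⁷)³ = 2.070 × 10⁻⁴
Moon S: (5.24 × 10¹⁹) / (2.44 × 10⁷)³ = 3.607 × 10⁻³
Ratio (larger/smaller) = 17.4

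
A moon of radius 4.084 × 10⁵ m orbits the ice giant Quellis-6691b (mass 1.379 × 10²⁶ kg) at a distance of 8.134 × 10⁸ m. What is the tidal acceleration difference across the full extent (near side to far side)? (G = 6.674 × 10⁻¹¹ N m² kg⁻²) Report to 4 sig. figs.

2.794 × 10⁻⁵ m/s²

a_tidal = 4GMr/d³
        = 4 × (6.674 × 10⁻¹¹) × (1.379 × 10²⁶) × (4.084 × 10⁵) / (8.134 × 10⁸)³
        = 2.794 × 10⁻⁵ m/s²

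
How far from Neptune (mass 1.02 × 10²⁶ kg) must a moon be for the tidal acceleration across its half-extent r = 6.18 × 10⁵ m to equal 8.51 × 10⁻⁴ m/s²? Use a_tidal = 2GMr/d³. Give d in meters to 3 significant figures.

2.15 × 10⁸ m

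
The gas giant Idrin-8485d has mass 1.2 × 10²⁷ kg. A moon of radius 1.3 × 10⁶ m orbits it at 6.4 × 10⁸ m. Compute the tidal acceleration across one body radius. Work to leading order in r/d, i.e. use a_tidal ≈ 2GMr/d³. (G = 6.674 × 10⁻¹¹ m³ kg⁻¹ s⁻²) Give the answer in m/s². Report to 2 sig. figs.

7.9 × 10⁻⁴ m/s²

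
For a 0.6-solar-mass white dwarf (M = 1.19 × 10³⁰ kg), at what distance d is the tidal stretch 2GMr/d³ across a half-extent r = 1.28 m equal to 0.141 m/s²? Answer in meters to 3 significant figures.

2GMr/d³ = a_tidal  ⇒  d = (2GMr / a_tidal)^(1/3)
d = (2 × 6.674×10⁻¹¹ × (1.19 × 10³⁰) × (1.28) / (0.141))^(1/3)
  = 1.13 × 10⁷ m

1.13 × 10⁷ m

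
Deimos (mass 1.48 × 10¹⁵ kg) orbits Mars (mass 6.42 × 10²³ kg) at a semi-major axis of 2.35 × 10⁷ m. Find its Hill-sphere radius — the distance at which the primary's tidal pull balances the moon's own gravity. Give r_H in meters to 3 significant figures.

r_H ≈ a (m/3M)^(1/3)
    = (2.35 × 10⁷) × (1.48 × 10¹⁵ / (3 × 6.42 × 10²³))^(1/3)
    = 2.15 × 10⁴ m

2.15 × 10⁴ m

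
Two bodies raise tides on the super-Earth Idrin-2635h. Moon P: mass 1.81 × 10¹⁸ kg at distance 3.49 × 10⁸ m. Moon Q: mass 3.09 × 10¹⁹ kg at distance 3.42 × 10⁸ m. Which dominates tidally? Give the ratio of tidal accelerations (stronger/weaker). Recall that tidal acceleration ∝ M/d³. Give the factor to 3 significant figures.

Moon Q, by a factor of ≈ 18.1

Tidal stretch scales as M/d³; compute that for each body.
Moon P: (1.81 × 10¹⁸) / (3.49 × 10⁸)³ = 4.258 × 10⁻⁸
Moon Q: (3.09 × 10¹⁹) / (3.42 × 10⁸)³ = 7.725 × 10⁻⁷
Ratio (larger/smaller) = 18.1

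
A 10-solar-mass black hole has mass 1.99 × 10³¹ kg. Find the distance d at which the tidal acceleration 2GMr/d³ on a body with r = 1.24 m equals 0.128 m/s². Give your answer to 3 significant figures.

2.95 × 10⁷ m

2GMr/d³ = a_tidal  ⇒  d = (2GMr / a_tidal)^(1/3)
d = (2 × 6.674×10⁻¹¹ × (1.99 × 10³¹) × (1.24) / (0.128))^(1/3)
  = 2.95 × 10⁷ m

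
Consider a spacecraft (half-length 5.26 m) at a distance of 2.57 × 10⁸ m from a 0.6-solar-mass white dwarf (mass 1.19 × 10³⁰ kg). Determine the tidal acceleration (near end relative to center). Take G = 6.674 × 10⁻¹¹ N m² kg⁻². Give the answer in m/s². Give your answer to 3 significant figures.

Differencing GM/(d−r)² and GM/d² to first order in r/d gives 2GMr/d³.
Δa = 2GMr/d³
   = 2 × (6.674 × 10⁻¹¹) × (1.19 × 10³⁰) × (5.26) / (2.57 × 10⁸)³
   = 4.92 × 10⁻⁵ m/s²

4.92 × 10⁻⁵ m/s²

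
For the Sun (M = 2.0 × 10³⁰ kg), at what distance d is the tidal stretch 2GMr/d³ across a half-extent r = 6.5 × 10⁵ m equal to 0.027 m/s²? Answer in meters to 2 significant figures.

2GMr/d³ = a_tidal  ⇒  d = (2GMr / a_tidal)^(1/3)
d = (2 × 6.674×10⁻¹¹ × (2.0 × 10³⁰) × (6.5 × 10⁵) / (0.027))^(1/3)
  = 1.9 × 10⁹ m

1.9 × 10⁹ m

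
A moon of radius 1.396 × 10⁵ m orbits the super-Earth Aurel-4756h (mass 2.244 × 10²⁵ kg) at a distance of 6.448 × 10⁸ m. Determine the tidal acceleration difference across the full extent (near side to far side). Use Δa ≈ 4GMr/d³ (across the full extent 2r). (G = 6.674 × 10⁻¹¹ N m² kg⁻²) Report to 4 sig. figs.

Δa = 4GMr/d³
   = 4 × (6.674 × 10⁻¹¹) × (2.244 × 10²⁵) × (1.396 × 10⁵) / (6.448 × 10⁸)³
   = 3.119 × 10⁻⁶ m/s²

3.119 × 10⁻⁶ m/s²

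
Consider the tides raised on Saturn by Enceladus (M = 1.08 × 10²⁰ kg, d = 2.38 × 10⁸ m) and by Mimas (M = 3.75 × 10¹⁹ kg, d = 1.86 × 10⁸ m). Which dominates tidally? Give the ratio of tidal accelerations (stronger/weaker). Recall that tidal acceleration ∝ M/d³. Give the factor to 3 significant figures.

Tidal acceleration ∝ M/d³, so compare M/d³ for each.
Enceladus: (1.08 × 10²⁰) / (2.38 × 10⁸)³ = 8.011 × 10⁻⁶
Mimas: (3.75 × 10¹⁹) / (1.86 × 10⁸)³ = 5.828 × 10⁻⁶
Ratio (larger/smaller) = 1.37

Enceladus, by a factor of ≈ 1.37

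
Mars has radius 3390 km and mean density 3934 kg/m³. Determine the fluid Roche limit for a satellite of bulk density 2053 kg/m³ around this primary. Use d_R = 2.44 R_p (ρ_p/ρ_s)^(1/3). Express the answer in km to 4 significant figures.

d_R = 2.44 × 3390 km × (3934/2053)^(1/3)
    = 10270 km

10270 km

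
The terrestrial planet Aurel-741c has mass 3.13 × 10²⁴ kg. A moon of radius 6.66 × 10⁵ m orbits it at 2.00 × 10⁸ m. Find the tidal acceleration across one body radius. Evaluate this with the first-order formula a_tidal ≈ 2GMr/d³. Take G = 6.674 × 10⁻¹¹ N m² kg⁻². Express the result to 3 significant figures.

Differencing GM/(d−r)² and GM/d² to first order in r/d gives 2GMr/d³.
a_tidal = 2GMr/d³
        = 2 × (6.674 × 10⁻¹¹) × (3.13 × 10²⁴) × (6.66 × 10⁵) / (2.00 × 10⁸)³
        = 3.48 × 10⁻⁵ m/s²

3.48 × 10⁻⁵ m/s²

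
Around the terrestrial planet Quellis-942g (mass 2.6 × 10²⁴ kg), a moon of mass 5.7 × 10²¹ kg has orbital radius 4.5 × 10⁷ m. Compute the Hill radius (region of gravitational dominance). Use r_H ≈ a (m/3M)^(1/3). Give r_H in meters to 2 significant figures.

r_H ≈ a (m/3M)^(1/3)
    = (4.5 × 10⁷) × (5.7 × 10²¹ / (3 × 2.6 × 10²⁴))^(1/3)
    = 4.1 × 10⁶ m

4.1 × 10⁶ m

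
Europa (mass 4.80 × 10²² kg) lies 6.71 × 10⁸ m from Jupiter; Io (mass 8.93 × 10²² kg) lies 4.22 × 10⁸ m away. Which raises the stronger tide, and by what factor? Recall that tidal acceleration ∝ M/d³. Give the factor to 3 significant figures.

The tide-raising term goes as M/d³ (the gradient of a 1/d² field).
Europa: (4.80 × 10²²) / (6.71 × 10⁸)³ = 1.589 × 10⁻⁴
Io: (8.93 × 10²²) / (4.22 × 10⁸)³ = 1.188 × 10⁻³
Ratio (larger/smaller) = 7.48

Io, by a factor of ≈ 7.48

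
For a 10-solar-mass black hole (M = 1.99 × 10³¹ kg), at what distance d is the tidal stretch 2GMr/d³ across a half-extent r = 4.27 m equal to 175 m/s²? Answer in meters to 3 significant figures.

4.02 × 10⁶ m

2GMr/d³ = a_tidal  ⇒  d = (2GMr / a_tidal)^(1/3)
d = (2 × 6.674×10⁻¹¹ × (1.99 × 10³¹) × (4.27) / (175))^(1/3)
  = 4.02 × 10⁶ m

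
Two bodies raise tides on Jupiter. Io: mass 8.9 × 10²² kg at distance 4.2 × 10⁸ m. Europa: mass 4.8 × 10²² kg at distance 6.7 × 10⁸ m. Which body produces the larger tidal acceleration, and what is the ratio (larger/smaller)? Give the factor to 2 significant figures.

Io, by a factor of ≈ 7.5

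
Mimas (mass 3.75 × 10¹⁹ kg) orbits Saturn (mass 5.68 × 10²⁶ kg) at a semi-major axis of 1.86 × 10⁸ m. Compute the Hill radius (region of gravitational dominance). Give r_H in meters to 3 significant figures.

r_H ≈ a (m/3M)^(1/3)
    = (1.86 × 10⁸) × (3.75 × 10¹⁹ / (3 × 5.68 × 10²⁶))^(1/3)
    = 5.21 × 10⁵ m

5.21 × 10⁵ m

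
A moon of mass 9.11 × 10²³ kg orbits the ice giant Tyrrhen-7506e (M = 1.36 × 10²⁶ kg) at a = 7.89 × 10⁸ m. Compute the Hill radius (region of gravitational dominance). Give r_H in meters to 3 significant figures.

r_H ≈ a (m/3M)^(1/3)
    = (7.89 × 10⁸) × (9.11 × 10²³ / (3 × 1.36 × 10²⁶))^(1/3)
    = 1.03 × 10⁸ m

1.03 × 10⁸ m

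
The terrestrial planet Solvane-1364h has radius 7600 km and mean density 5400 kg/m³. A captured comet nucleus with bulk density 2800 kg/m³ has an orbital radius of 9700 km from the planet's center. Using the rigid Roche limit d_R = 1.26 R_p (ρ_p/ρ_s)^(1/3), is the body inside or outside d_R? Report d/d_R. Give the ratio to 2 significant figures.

d_R = 1.26 × (7600 km) × (5400/2800)^(1/3) = 11920 km
d/d_R = (9700) / (11920) = 0.81
Since d/d_R < 1, the body is inside the Roche limit.

inside; d/d_R ≈ 0.81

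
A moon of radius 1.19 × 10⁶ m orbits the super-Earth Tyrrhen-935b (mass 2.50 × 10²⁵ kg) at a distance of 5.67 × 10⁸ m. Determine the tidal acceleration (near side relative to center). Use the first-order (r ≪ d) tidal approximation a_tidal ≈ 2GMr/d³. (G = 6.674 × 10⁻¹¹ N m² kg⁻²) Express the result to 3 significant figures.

2.18 × 10⁻⁵ m/s²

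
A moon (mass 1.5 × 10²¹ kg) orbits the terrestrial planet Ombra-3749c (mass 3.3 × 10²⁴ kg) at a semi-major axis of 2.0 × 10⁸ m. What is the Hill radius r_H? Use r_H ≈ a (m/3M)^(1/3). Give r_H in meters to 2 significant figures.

r_H ≈ a (m/3M)^(1/3)
    = (2.0 × 10⁸) × (1.5 × 10²¹ / (3 × 3.3 × 10²⁴))^(1/3)
    = 1.1 × 10⁷ m

1.1 × 10⁷ m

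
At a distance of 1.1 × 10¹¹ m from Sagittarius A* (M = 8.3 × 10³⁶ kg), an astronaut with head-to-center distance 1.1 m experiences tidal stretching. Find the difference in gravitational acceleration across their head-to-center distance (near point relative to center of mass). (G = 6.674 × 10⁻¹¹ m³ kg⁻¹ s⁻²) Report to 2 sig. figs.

9.2 × 10⁻⁷ m/s²

Δa = 2GMr/d³
   = 2 × (6.674 × 10⁻¹¹) × (8.3 × 10³⁶) × (1.1) / (1.1 × 10¹¹)³
   = 9.2 × 10⁻⁷ m/s²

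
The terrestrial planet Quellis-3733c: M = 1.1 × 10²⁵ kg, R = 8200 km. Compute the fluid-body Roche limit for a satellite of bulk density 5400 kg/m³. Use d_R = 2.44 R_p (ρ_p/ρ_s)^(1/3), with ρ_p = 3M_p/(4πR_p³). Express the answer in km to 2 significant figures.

ρ_p = 3M_p/(4πR_p³) = 3 × (1.1 × 10²⁵) / (4π × (8.2 × 10⁶ m)³) = 4800 kg/m³
d_R = 2.44 × 8200 km × (4800/5400)^(1/3)
    = 19000 km

19000 km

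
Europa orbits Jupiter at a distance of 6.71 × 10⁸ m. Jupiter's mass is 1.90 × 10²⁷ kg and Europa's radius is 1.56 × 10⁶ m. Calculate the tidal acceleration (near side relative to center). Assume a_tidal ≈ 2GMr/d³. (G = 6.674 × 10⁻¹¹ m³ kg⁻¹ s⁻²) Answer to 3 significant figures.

Δg = 2GMr/d³
   = 2 × (6.674 × 10⁻¹¹) × (1.90 × 10²⁷) × (1.56 × 10⁶) / (6.71 × 10⁸)³
   = 1.31 × 10⁻³ m/s²

1.31 × 10⁻³ m/s²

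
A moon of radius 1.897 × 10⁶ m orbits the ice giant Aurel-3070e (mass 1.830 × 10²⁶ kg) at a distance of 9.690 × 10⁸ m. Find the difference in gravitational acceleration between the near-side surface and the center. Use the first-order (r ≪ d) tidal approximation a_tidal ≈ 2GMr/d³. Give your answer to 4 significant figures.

Δa = 2GMr/d³
   = 2 × (6.674 × 10⁻¹¹) × (1.830 × 10²⁶) × (1.897 × 10⁶) / (9.690 × 10⁸)³
   = 5.093 × 10⁻⁵ m/s²

5.093 × 10⁻⁵ m/s²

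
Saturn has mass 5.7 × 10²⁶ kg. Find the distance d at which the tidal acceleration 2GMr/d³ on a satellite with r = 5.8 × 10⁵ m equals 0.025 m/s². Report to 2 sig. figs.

1.2 × 10⁸ m

2GMr/d³ = a_tidal  ⇒  d = (2GMr / a_tidal)^(1/3)
d = (2 × 6.674×10⁻¹¹ × (5.7 × 10²⁶) × (5.8 × 10⁵) / (0.025))^(1/3)
  = 1.2 × 10⁸ m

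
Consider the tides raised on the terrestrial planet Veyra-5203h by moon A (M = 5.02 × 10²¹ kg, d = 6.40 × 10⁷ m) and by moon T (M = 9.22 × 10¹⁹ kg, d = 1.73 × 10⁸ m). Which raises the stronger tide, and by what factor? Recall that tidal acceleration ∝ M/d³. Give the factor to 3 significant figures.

Compare M/d³ for the two perturbers:
Moon A: (5.02 × 10²¹) / (6.40 × 10⁷)³ = 1.915 × 10⁻²
Moon T: (9.22 × 10¹⁹) / (1.73 × 10⁸)³ = 1.781 × 10⁻⁵
Ratio (larger/smaller) = 1080

Moon A, by a factor of ≈ 1080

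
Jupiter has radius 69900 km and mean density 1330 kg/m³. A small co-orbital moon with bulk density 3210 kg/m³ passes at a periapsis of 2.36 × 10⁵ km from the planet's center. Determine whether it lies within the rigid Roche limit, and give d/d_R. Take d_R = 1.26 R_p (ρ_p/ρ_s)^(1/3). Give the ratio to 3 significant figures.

d_R = 1.26 × (69900 km) × (1330/3210)^(1/3) = 65660 km
d/d_R = (2.36 × 10⁵) / (65660) = 3.59
Since d/d_R > 1, the body is outside the Roche limit.

outside; d/d_R ≈ 3.59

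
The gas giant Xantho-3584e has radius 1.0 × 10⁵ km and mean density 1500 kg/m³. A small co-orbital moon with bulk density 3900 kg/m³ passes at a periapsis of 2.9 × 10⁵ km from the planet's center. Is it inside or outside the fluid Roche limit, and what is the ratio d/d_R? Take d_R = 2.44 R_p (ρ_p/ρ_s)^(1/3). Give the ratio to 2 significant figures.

outside; d/d_R ≈ 1.6

d_R = 2.44 × (1.0 × 10⁵ km) × (1500/3900)^(1/3) = 1.774 × 10⁵ km
d/d_R = (2.9 × 10⁵) / (1.774 × 10⁵) = 1.6
Since d/d_R > 1, the body is outside the Roche limit.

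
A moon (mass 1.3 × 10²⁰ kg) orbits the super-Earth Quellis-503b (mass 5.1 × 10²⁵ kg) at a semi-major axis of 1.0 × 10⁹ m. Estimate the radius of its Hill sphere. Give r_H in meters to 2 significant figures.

9.5 × 10⁶ m

r_H ≈ a (m/3M)^(1/3)
    = (1.0 × 10⁹) × (1.3 × 10²⁰ / (3 × 5.1 × 10²⁵))^(1/3)
    = 9.5 × 10⁶ m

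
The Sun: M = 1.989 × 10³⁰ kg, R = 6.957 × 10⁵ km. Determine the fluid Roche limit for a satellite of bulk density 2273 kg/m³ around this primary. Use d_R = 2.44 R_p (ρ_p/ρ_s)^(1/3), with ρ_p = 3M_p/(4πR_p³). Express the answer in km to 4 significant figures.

1.448 × 10⁶ km

ρ_p = 3M_p/(4πR_p³) = 3 × (1.989 × 10³⁰) / (4π × (6.957 × 10⁸ m)³) = 1410 kg/m³
d_R = 2.44 × 6.957 × 10⁵ km × (1410/2273)^(1/3)
    = 1.448 × 10⁶ km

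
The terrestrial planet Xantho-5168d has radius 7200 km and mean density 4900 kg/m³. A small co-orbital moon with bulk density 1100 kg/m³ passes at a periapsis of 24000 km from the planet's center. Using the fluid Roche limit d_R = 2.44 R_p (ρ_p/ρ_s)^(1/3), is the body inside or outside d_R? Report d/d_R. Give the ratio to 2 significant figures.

inside; d/d_R ≈ 0.83

d_R = 2.44 × (7200 km) × (4900/1100)^(1/3) = 28910 km
d/d_R = (24000) / (28910) = 0.83
Since d/d_R < 1, the body is inside the Roche limit.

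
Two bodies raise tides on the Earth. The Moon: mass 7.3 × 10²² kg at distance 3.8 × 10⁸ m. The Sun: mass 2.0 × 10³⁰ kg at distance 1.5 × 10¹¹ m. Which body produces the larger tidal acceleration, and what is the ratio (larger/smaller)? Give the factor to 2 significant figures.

The Moon, by a factor of ≈ 2.2

The tide-raising term goes as M/d³ (the gradient of a 1/d² field).
The Moon: (7.3 × 10²²) / (3.8 × 10⁸)³ = 1.330 × 10⁻³
The Sun: (2.0 × 10³⁰) / (1.5 × 10¹¹)³ = 5.926 × 10⁻⁴
Ratio (larger/smaller) = 2.2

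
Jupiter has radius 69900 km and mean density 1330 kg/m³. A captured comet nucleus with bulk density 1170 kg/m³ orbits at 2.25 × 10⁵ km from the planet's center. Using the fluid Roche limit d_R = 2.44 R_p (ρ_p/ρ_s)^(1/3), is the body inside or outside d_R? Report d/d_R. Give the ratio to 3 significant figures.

outside; d/d_R ≈ 1.26

d_R = 2.44 × (69900 km) × (1330/1170)^(1/3) = 1.780 × 10⁵ km
d/d_R = (2.25 × 10⁵) / (1.780 × 10⁵) = 1.26
Since d/d_R > 1, the body is outside the Roche limit.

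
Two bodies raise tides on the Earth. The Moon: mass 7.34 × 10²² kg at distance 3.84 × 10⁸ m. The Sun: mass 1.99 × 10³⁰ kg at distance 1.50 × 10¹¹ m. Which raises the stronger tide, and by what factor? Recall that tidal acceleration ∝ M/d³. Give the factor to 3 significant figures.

The Moon, by a factor of ≈ 2.20

Tidal acceleration ∝ M/d³, so compare M/d³ for each.
The Moon: (7.34 × 10²²) / (3.84 × 10⁸)³ = 1.296 × 10⁻³
The Sun: (1.99 × 10³⁰) / (1.50 × 10¹¹)³ = 5.896 × 10⁻⁴
Ratio (larger/smaller) = 2.20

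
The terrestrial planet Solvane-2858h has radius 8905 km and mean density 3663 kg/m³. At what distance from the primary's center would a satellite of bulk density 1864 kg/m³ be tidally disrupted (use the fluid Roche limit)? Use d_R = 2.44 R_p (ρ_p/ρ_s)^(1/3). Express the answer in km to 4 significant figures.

d_R = 2.44 × 8905 km × (3663/1864)^(1/3)
    = 27220 km

27220 km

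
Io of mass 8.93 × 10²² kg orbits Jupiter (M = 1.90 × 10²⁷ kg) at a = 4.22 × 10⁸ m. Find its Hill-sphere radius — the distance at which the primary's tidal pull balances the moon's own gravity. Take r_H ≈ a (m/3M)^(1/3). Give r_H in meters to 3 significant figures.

r_H ≈ a (m/3M)^(1/3)
    = (4.22 × 10⁸) × (8.93 × 10²² / (3 × 1.90 × 10²⁷))^(1/3)
    = 1.06 × 10⁷ m

1.06 × 10⁷ m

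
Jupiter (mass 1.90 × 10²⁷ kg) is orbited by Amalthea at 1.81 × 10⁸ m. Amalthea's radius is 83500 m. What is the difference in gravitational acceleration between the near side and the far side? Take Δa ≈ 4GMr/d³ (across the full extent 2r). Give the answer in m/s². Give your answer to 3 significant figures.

7.14 × 10⁻³ m/s²

Near-to-far spans 2r, so the tidal difference is twice the near-to-center value: 4GMr/d³.
a_tidal = 4GMr/d³
        = 4 × (6.674 × 10⁻¹¹) × (1.90 × 10²⁷) × (83500) / (1.81 × 10⁸)³
        = 7.14 × 10⁻³ m/s²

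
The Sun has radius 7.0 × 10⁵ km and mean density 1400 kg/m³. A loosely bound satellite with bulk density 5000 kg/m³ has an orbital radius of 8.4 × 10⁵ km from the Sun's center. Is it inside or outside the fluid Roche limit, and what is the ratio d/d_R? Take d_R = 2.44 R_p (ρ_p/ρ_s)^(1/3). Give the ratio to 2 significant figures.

inside; d/d_R ≈ 0.75

d_R = 2.44 × (7.0 × 10⁵ km) × (1400/5000)^(1/3) = 1.117 × 10⁶ km
d/d_R = (8.4 × 10⁵) / (1.117 × 10⁶) = 0.75
Since d/d_R < 1, the body is inside the Roche limit.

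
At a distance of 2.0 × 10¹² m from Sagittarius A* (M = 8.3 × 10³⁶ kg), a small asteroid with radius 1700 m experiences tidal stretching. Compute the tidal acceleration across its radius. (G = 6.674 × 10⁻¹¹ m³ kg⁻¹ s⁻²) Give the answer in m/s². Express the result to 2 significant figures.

2.4 × 10⁻⁷ m/s²

a_tidal = 2GMr/d³
        = 2 × (6.674 × 10⁻¹¹) × (8.3 × 10³⁶) × (1700) / (2.0 × 10¹²)³
        = 2.4 × 10⁻⁷ m/s²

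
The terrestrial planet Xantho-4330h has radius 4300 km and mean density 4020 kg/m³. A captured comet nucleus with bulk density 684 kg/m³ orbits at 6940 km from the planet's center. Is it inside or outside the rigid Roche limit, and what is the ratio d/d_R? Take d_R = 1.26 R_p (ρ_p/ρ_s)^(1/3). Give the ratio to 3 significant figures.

inside; d/d_R ≈ 0.710

d_R = 1.26 × (4300 km) × (4020/684)^(1/3) = 9778 km
d/d_R = (6940) / (9778) = 0.710
Since d/d_R < 1, the body is inside the Roche limit.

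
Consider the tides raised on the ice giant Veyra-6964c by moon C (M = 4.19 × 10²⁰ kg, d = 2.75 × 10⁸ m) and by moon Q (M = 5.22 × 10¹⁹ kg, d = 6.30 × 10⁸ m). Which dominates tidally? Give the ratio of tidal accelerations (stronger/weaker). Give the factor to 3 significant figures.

Moon C, by a factor of ≈ 96.5

The tide-raising term goes as M/d³ (the gradient of a 1/d² field).
Moon C: (4.19 × 10²⁰) / (2.75 × 10⁸)³ = 2.015 × 10⁻⁵
Moon Q: (5.22 × 10¹⁹) / (6.30 × 10⁸)³ = 2.088 × 10⁻⁷
Ratio (larger/smaller) = 96.5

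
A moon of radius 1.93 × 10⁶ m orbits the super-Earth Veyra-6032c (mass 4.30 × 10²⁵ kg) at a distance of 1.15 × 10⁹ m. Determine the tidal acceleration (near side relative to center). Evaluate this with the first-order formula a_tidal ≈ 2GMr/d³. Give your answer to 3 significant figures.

7.28 × 10⁻⁶ m/s²

Δa = 2GMr/d³
   = 2 × (6.674 × 10⁻¹¹) × (4.30 × 10²⁵) × (1.93 × 10⁶) / (1.15 × 10⁹)³
   = 7.28 × 10⁻⁶ m/s²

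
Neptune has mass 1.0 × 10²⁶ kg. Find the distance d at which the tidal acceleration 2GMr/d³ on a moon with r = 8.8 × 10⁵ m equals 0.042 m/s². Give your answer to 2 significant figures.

2GMr/d³ = a_tidal  ⇒  d = (2GMr / a_tidal)^(1/3)
d = (2 × 6.674×10⁻¹¹ × (1.0 × 10²⁶) × (8.8 × 10⁵) / (0.042))^(1/3)
  = 6.5 × 10⁷ m

6.5 × 10⁷ m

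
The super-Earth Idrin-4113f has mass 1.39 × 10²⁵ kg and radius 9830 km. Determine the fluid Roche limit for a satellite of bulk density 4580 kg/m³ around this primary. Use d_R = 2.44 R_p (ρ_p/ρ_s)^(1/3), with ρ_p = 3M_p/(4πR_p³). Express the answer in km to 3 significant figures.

21900 km

ρ_p = 3M_p/(4πR_p³) = 3 × (1.39 × 10²⁵) / (4π × (9.83 × 10⁶ m)³) = 3490 kg/m³
d_R = 2.44 × 9830 km × (3490/4580)^(1/3)
    = 21900 km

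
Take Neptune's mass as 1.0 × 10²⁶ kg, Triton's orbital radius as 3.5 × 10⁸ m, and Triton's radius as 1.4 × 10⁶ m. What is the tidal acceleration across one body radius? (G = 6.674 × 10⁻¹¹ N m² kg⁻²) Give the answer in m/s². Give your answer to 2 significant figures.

Differencing GM/(d−r)² and GM/d² to first order in r/d gives 2GMr/d³.
Δg = 2GMr/d³
   = 2 × (6.674 × 10⁻¹¹) × (1.0 × 10²⁶) × (1.4 × 10⁶) / (3.5 × 10⁸)³
   = 4.4 × 10⁻⁴ m/s²

4.4 × 10⁻⁴ m/s²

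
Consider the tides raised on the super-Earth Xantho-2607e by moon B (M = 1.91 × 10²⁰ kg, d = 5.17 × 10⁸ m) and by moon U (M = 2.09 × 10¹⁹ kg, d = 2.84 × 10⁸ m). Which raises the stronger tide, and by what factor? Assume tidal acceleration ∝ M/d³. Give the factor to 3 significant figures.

Compare M/d³ for the two perturbers:
Moon B: (1.91 × 10²⁰) / (5.17 × 10⁸)³ = 1.382 × 10⁻⁶
Moon U: (2.09 × 10¹⁹) / (2.84 × 10⁸)³ = 9.124 × 10⁻⁷
Ratio (larger/smaller) = 1.51

Moon B, by a factor of ≈ 1.51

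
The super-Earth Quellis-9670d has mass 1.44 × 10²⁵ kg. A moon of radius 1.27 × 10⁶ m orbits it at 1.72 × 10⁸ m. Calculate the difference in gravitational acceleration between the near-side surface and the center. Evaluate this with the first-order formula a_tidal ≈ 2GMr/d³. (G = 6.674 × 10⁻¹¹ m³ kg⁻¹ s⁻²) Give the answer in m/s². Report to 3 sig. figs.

Δg = 2GMr/d³
   = 2 × (6.674 × 10⁻¹¹) × (1.44 × 10²⁵) × (1.27 × 10⁶) / (1.72 × 10⁸)³
   = 4.80 × 10⁻⁴ m/s²

4.80 × 10⁻⁴ m/s²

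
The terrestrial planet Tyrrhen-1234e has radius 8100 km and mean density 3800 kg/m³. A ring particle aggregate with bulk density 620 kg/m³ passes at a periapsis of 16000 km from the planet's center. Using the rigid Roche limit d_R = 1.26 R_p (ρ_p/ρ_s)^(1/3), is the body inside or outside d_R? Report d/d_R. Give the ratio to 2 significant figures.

d_R = 1.26 × (8100 km) × (3800/620)^(1/3) = 18680 km
d/d_R = (16000) / (18680) = 0.86
Since d/d_R < 1, the body is inside the Roche limit.

inside; d/d_R ≈ 0.86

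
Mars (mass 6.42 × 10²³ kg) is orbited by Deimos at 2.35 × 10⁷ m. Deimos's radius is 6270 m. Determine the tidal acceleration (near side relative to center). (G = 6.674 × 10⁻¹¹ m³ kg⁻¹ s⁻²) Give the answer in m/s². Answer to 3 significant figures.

4.14 × 10⁻⁵ m/s²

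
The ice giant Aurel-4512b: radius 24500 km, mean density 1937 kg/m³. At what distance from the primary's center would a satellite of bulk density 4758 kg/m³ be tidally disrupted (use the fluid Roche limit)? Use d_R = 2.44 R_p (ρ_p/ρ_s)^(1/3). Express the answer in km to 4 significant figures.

d_R = 2.44 × 24500 km × (1937/4758)^(1/3)
    = 44310 km

44310 km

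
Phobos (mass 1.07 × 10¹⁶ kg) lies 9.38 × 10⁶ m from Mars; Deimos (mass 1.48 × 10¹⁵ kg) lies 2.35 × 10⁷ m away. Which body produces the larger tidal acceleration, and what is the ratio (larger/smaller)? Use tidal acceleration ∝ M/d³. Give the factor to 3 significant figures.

Phobos, by a factor of ≈ 114

Compare M/d³ for the two perturbers:
Phobos: (1.07 × 10¹⁶) / (9.38 × 10⁶)³ = 1.297 × 10⁻⁵
Deimos: (1.48 × 10¹⁵) / (2.35 × 10⁷)³ = 1.140 × 10⁻⁷
Ratio (larger/smaller) = 114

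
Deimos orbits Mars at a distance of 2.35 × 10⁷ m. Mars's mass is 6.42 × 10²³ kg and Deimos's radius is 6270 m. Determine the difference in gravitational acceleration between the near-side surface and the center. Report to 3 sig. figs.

The tidal stretch is the gradient of GM/d² times the body's extent r, hence the 1/d³ dependence.
a_tidal = 2GMr/d³
        = 2 × (6.674 × 10⁻¹¹) × (6.42 × 10²³) × (6270) / (2.35 × 10⁷)³
        = 4.14 × 10⁻⁵ m/s²

4.14 × 10⁻⁵ m/s²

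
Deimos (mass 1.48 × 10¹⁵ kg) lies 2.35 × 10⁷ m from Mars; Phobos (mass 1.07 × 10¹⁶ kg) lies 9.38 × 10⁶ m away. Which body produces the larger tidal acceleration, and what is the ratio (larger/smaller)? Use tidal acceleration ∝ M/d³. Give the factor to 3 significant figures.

Phobos, by a factor of ≈ 114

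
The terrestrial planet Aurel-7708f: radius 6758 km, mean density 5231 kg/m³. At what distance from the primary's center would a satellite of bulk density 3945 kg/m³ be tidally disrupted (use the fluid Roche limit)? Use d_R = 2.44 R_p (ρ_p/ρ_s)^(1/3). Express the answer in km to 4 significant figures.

d_R = 2.44 × 6758 km × (5231/3945)^(1/3)
    = 18120 km

18120 km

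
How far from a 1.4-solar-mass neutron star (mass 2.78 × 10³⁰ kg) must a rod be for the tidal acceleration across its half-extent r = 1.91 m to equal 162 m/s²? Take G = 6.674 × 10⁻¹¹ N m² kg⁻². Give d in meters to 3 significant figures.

2GMr/d³ = a_tidal  ⇒  d = (2GMr / a_tidal)^(1/3)
d = (2 × 6.674×10⁻¹¹ × (2.78 × 10³⁰) × (1.91) / (162))^(1/3)
  = 1.64 × 10⁶ m

1.64 × 10⁶ m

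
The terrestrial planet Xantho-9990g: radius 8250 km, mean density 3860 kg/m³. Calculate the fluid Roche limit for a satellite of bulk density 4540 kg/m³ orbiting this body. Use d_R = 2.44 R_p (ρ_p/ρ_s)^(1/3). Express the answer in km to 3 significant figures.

d_R = 2.44 × 8250 km × (3860/4540)^(1/3)
    = 19100 km

19100 km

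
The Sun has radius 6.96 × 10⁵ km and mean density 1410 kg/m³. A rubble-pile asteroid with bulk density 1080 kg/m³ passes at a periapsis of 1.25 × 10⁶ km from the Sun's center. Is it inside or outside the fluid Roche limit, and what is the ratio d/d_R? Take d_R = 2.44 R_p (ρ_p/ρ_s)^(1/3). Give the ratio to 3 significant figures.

inside; d/d_R ≈ 0.673

d_R = 2.44 × (6.96 × 10⁵ km) × (1410/1080)^(1/3) = 1.856 × 10⁶ km
d/d_R = (1.25 × 10⁶) / (1.856 × 10⁶) = 0.673
Since d/d_R < 1, the body is inside the Roche limit.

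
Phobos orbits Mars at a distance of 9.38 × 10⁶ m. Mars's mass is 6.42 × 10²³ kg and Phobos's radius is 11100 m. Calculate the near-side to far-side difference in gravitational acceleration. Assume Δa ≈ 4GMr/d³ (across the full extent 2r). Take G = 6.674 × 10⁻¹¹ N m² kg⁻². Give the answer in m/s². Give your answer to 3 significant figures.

2.31 × 10⁻³ m/s²

Δa = 4GMr/d³
   = 4 × (6.674 × 10⁻¹¹) × (6.42 × 10²³) × (11100) / (9.38 × 10⁶)³
   = 2.31 × 10⁻³ m/s²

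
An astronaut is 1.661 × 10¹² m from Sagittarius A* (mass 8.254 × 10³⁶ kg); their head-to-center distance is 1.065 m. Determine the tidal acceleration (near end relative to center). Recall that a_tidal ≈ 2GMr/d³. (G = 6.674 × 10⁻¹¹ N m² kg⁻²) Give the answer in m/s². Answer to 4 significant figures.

Since r ≪ d, expand the inverse-square field across one radius to get the leading 2GMr/d³ term.
Δa = 2GMr/d³
   = 2 × (6.674 × 10⁻¹¹) × (8.254 × 10³⁶) × (1.065) / (1.661 × 10¹²)³
   = 2.560 × 10⁻¹⁰ m/s²

2.560 × 10⁻¹⁰ m/s²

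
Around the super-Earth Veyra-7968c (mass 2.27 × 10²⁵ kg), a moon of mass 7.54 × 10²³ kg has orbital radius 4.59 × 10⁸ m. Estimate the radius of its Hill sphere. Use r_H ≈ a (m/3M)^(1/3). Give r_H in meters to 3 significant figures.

r_H ≈ a (m/3M)^(1/3)
    = (4.59 × 10⁸) × (7.54 × 10²³ / (3 × 2.27 × 10²⁵))^(1/3)
    = 1.02 × 10⁸ m

1.02 × 10⁸ m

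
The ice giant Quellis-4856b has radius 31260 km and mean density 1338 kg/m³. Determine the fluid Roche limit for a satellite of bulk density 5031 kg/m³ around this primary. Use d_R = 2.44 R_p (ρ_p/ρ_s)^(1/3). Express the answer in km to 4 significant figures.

d_R = 2.44 × 31260 km × (1338/5031)^(1/3)
    = 49050 km

49050 km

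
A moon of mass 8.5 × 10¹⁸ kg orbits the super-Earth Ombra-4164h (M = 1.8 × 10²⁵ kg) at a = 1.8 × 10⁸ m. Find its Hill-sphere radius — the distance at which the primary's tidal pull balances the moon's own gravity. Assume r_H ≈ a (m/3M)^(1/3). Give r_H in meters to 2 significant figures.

9.7 × 10⁵ m

r_H ≈ a (m/3M)^(1/3)
    = (1.8 × 10⁸) × (8.5 × 10¹⁸ / (3 × 1.8 × 10²⁵))^(1/3)
    = 9.7 × 10⁵ m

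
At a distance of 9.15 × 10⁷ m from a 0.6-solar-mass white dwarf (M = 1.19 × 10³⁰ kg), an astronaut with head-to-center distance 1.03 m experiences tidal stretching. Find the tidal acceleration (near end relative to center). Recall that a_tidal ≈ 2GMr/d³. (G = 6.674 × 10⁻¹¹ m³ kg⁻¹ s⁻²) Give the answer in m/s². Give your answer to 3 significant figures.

a_tidal = 2GMr/d³
        = 2 × (6.674 × 10⁻¹¹) × (1.19 × 10³⁰) × (1.03) / (9.15 × 10⁷)³
        = 2.14 × 10⁻⁴ m/s²

2.14 × 10⁻⁴ m/s²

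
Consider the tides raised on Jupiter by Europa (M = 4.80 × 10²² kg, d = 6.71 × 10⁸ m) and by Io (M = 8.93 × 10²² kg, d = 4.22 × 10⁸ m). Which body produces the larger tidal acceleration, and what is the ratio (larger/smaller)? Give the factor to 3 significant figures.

Tidal acceleration ∝ M/d³, so compare M/d³ for each.
Europa: (4.80 × 10²²) / (6.71 × 10⁸)³ = 1.589 × 10⁻⁴
Io: (8.93 × 10²²) / (4.22 × 10⁸)³ = 1.188 × 10⁻³
Ratio (larger/smaller) = 7.48

Io, by a factor of ≈ 7.48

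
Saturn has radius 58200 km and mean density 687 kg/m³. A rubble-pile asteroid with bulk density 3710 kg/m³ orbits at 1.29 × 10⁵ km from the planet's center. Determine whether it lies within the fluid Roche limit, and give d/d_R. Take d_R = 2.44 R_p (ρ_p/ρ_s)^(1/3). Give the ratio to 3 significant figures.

d_R = 2.44 × (58200 km) × (687/3710)^(1/3) = 80940 km
d/d_R = (1.29 × 10⁵) / (80940) = 1.59
Since d/d_R > 1, the body is outside the Roche limit.

outside; d/d_R ≈ 1.59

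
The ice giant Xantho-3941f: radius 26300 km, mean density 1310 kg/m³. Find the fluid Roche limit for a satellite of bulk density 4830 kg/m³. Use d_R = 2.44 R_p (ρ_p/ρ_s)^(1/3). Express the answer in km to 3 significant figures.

d_R = 2.44 × 26300 km × (1310/4830)^(1/3)
    = 41500 km

41500 km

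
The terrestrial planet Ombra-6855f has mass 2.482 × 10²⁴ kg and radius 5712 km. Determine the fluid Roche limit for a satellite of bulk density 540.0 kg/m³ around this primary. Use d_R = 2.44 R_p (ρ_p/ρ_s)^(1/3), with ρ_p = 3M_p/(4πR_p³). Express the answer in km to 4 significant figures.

25170 km

ρ_p = 3M_p/(4πR_p³) = 3 × (2.482 × 10²⁴) / (4π × (5.712 × 10⁶ m)³) = 3179 kg/m³
d_R = 2.44 × 5712 km × (3179/540.0)^(1/3)
    = 25170 km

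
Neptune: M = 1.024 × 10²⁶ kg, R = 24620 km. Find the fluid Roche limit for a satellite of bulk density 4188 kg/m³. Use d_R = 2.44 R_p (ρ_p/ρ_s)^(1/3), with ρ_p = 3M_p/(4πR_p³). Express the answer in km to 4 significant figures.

ρ_p = 3M_p/(4πR_p³) = 3 × (1.024 × 10²⁶) / (4π × (2.462 × 10⁷ m)³) = 1638 kg/m³
d_R = 2.44 × 24620 km × (1638/4188)^(1/3)
    = 43930 km

43930 km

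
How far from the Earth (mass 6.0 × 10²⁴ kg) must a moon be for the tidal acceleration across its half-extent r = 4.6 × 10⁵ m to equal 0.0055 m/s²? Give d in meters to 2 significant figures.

4.1 × 10⁷ m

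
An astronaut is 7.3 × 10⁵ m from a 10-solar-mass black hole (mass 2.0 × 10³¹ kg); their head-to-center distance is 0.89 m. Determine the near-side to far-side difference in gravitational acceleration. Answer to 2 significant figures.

The field gradient is 2GM/d³; across the full diameter 2r the difference is 4GMr/d³.
Δg = 4GMr/d³
   = 4 × (6.674 × 10⁻¹¹) × (2.0 × 10³¹) × (0.89) / (7.3 × 10⁵)³
   = 1.2 × 10⁴ m/s²

1.2 × 10⁴ m/s²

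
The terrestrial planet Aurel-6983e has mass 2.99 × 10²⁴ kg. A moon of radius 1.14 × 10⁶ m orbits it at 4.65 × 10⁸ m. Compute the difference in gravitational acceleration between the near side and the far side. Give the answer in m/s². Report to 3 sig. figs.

Near-to-far spans 2r, so the tidal difference is twice the near-to-center value: 4GMr/d³.
Δg = 4GMr/d³
   = 4 × (6.674 × 10⁻¹¹) × (2.99 × 10²⁴) × (1.14 × 10⁶) / (4.65 × 10⁸)³
   = 9.05 × 10⁻⁶ m/s²

9.05 × 10⁻⁶ m/s²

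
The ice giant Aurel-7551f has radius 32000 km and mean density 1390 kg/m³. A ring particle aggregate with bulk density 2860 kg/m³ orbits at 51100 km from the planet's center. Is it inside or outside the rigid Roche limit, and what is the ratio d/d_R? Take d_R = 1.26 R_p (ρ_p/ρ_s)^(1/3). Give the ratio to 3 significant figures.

outside; d/d_R ≈ 1.61

d_R = 1.26 × (32000 km) × (1390/2860)^(1/3) = 31700 km
d/d_R = (51100) / (31700) = 1.61
Since d/d_R > 1, the body is outside the Roche limit.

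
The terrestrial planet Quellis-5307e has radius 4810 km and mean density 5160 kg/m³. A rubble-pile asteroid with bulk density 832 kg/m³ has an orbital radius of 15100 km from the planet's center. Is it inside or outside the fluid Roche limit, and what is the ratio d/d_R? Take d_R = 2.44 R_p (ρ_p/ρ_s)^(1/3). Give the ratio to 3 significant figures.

d_R = 2.44 × (4810 km) × (5160/832)^(1/3) = 21560 km
d/d_R = (15100) / (21560) = 0.700
Since d/d_R < 1, the body is inside the Roche limit.

inside; d/d_R ≈ 0.700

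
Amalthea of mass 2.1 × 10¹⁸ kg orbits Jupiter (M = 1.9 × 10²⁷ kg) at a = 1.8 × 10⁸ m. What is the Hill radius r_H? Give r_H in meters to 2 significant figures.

1.3 × 10⁵ m

r_H ≈ a (m/3M)^(1/3)
    = (1.8 × 10⁸) × (2.1 × 10¹⁸ / (3 × 1.9 × 10²⁷))^(1/3)
    = 1.3 × 10⁵ m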